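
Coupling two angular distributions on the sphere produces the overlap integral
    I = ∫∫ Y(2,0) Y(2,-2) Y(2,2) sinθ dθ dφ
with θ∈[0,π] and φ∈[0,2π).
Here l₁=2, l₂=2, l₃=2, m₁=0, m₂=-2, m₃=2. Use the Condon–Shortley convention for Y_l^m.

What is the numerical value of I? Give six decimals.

-0.180224

Checks pass: Σm=0; 6 even; l₃=2∈[0,4].
(2·2+1)(2·2+1)(2·2+1) = 125
Δ: 2! 2! 2! / 7! → 1/630
sum: t=0:+1/8 t=1:−1/1 t=2:+1/8 = -3/4
3j²(2 2 2; 0 0 0) = Δ·Π!·Σ² = 2/35  (sign -1)
sum: t=0:+1/8 = 1/8
3j²(2 2 2; 0 -2 2) = Δ·Π!·Σ² = 2/35  (sign +1)
combine: 4πI² = 125·2/35·2/35 = 20/49
take √, sign -1: I = -0.18022375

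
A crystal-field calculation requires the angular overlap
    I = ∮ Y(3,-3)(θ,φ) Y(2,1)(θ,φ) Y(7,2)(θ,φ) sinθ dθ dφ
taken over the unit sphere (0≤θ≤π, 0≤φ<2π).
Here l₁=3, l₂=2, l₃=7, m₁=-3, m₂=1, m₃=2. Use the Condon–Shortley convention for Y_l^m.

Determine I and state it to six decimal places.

|3−2|≤7≤3+2 violated ⇒ I = 0

0.000000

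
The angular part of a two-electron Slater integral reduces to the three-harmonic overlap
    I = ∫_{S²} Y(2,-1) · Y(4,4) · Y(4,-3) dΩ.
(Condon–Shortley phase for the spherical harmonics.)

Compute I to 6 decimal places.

0.198645

Rules hold: Σm=0, L=10 even, 2≤4≤6.
N = 5·9·9 = 405
Δ = 2!·2!·6!/11! = 1/13860
Racah Σ t=0..2: t=0:+1/192 t=1:−1/36 t=2:+1/192 = -5/288
⇒ 3j(2 4 4; 0 0 0)² = 20/693, sgn -1
Racah Σ t=2..2: t=2:+1/1440 = 1/1440
⇒ 3j(2 4 4; -1 4 -3)² = 7/165, sgn -1
4πI² = N·(3j₀)²·(3jₘ)² = 60/121
I = +1·√(0.495868/4π) = 0.19864517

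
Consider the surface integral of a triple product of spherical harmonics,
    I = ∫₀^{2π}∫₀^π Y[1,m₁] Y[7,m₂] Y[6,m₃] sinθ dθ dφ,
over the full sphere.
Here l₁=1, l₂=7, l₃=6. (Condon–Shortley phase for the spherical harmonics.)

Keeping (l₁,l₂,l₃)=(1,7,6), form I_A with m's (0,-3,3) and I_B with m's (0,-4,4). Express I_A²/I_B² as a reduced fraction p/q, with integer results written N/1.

40/33

Same 1,7,6: normalisation and zero-m 3j drop out of the ratio.
A: Δ: 2! 0! 12! / 15! → 1/1365; sum: t=1:−1/2177280 = -1/2177280; 3j²(1 7 6; 0 -3 3) = Δ·Π!·Σ² = 8/273  (sign +1)
B: Δ: 2! 0! 12! / 15! → 1/1365; sum: t=1:−1/7257600 = -1/7257600; 3j²(1 7 6; 0 -4 4) = Δ·Π!·Σ² = 11/455  (sign -1)
I_A²/I_B² = (8/273)/(11/455) = 40/33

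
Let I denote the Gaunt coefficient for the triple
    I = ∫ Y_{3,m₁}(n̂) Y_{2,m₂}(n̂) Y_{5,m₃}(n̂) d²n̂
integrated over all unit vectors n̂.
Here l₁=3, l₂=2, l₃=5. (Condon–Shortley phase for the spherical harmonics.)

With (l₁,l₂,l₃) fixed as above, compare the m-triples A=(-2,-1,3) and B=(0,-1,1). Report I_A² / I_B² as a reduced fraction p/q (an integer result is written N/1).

7/5

l's match ⇒ only the (l;m) 3-j factors differ between A and B.
A: triangle coeff Δ(3,2,5) = 1/2310; Σ_t [0,0]: t=0:+1/720 = 1/720; (3j)²=8/165 [(3 2 5; -2 -1 3)], sign=+1
B: triangle coeff Δ(3,2,5) = 1/2310; Σ_t [0,0]: t=0:+1/216 = 1/216; (3j)²=8/231 [(3 2 5; 0 -1 1)], sign=+1
I_A²/I_B² = (8/165)/(8/231) = 7/5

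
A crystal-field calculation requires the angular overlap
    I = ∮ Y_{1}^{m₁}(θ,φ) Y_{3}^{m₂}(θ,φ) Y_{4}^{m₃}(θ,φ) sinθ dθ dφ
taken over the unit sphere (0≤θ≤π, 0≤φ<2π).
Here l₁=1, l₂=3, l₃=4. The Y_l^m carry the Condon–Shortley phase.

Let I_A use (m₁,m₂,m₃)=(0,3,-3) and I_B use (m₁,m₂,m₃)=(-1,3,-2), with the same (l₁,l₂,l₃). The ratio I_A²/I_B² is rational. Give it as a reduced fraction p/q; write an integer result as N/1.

Shared (l₁,l₂,l₃)=(1,3,4): N and (l;000)² cancel in I_A²/I_B².
A: Δ = 0!·2!·6!/9! = 1/252; Racah Σ t=0..0: t=0:+1/720 = 1/720; ⇒ 3j(1 3 4; 0 3 -3)² = 1/36, sgn -1
B: Δ = 0!·2!·6!/9! = 1/252; Racah Σ t=0..0: t=0:+1/1440 = 1/1440; ⇒ 3j(1 3 4; -1 3 -2)² = 1/252, sgn +1
I_A²/I_B² = (1/36)/(1/252) = 7/1

7/1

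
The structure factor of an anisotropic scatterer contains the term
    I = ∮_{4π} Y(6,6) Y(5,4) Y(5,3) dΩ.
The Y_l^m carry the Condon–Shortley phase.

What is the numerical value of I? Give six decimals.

m-sum = 6 + 4 + 3 = 13 ≠ 0 ⇒ I = 0

0.000000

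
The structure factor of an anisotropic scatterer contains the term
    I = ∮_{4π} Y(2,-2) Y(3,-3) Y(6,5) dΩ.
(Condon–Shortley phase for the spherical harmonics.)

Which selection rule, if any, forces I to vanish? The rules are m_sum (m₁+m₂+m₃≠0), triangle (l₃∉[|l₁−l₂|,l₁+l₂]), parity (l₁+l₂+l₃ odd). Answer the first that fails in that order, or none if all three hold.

Σmᵢ = 0  ✓
l₃∈[|l₁−l₂|,l₁+l₂]=[1,5], have l₃=6  ✗
Σlᵢ = 11 ⇒ odd

triangle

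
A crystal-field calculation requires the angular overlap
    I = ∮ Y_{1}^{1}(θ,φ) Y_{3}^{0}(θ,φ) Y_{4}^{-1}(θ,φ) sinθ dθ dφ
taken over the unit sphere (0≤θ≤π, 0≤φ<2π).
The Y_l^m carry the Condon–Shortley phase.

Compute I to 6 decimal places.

Checks pass: Σm=0; 8 even; l₃=4∈[2,4].
(2·1+1)(2·3+1)(2·4+1) = 189
Δ: 0! 2! 6! / 9! → 1/252
sum: t=0:+1/36 = 1/36
3j²(1 3 4; 0 0 0) = Δ·Π!·Σ² = 4/63  (sign +1)
sum: t=0:+1/72 = 1/72
3j²(1 3 4; 1 0 -1) = Δ·Π!·Σ² = 5/126  (sign -1)
combine: 4πI² = 189·4/63·5/126 = 10/21
take √, sign -1: I = -0.19466390

-0.194664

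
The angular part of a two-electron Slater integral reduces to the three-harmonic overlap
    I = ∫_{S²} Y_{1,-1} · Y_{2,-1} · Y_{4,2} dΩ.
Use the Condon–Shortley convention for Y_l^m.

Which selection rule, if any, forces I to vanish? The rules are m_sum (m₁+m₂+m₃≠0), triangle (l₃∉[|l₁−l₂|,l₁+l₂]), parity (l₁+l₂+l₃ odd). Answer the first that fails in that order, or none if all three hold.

triangle

m₁+m₂+m₃ = -1 − 1 + 2 = 0  ✓
triangle: |1−2|=1 ≤ l₃=4 ≤ 1+2=3  ✗
parity: l₁+l₂+l₃ = 7 is odd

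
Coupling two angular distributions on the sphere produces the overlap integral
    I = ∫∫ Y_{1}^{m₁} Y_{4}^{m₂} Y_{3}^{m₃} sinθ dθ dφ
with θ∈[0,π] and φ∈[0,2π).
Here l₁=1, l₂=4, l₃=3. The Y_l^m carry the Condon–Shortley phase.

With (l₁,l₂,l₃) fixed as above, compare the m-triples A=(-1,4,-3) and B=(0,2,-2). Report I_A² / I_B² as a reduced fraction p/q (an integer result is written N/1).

7/3

Same 1,4,3: normalisation and zero-m 3j drop out of the ratio.
A: Δ: 2! 0! 6! / 9! → 1/252; sum: t=2:+1/1440 = 1/1440; 3j²(1 4 3; -1 4 -3) = Δ·Π!·Σ² = 1/9  (sign +1)
B: Δ: 2! 0! 6! / 9! → 1/252; sum: t=1:−1/120 = -1/120; 3j²(1 4 3; 0 2 -2) = Δ·Π!·Σ² = 1/21  (sign +1)
I_A²/I_B² = (1/9)/(1/21) = 7/3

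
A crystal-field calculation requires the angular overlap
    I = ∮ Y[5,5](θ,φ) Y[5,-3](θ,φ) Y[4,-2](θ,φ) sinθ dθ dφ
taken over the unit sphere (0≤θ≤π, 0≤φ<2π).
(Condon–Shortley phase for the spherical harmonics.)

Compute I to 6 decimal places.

-0.184127

m-sum 0 ✓  L=14 even ✓  0≤4≤10 ✓
Π(2lᵢ+1) = 11×11×9 = 1089
triangle coeff Δ(5,5,4) = 1/3153150
Σ_t [1,5]: t=1:−1/69120 t=2:+1/1728 t=3:−1/576 t=4:+1/1728 t=5:−1/69120 = -7/11520
(3j)²=2/143 [(5 5 4; 0 0 0)], sign=-1
Σ_t [0,0]: t=0:+1/69120 = 1/69120
(3j)²=4/143 [(5 5 4; 5 -3 -2)], sign=+1
⇒ 4πI² = 72/169
I = (-1)√(72/169/(4π)) = -0.18412721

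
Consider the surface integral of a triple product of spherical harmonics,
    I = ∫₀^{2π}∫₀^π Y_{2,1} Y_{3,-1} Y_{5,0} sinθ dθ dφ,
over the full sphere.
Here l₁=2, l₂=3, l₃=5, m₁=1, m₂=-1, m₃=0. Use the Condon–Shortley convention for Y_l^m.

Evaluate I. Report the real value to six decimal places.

Checks pass: Σm=0; 10 even; l₃=5∈[1,5].
(2·2+1)(2·3+1)(2·5+1) = 385
Δ: 0! 4! 6! / 11! → 1/2310
sum: t=0:+1/144 = 1/144
3j²(2 3 5; 0 0 0) = Δ·Π!·Σ² = 10/231  (sign -1)
sum: t=0:+1/288 = 1/288
3j²(2 3 5; 1 -1 0) = Δ·Π!·Σ² = 5/231  (sign -1)
combine: 4πI² = 385·10/231·5/231 = 250/693
take √, sign +1: I = 0.16943318

0.169433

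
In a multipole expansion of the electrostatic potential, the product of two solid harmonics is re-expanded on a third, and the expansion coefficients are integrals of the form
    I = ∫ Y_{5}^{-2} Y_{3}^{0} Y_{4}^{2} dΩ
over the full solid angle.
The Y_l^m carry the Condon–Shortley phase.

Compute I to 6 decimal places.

0.022664

Rules hold: Σm=0, L=12 even, 2≤4≤8.
N = 11·7·9 = 693
Δ = 4!·6!·2!/13! = 1/180180
Racah Σ t=1..3: t=1:−1/576 t=2:+1/144 t=3:−1/576 = 1/288
⇒ 3j(5 3 4; 0 0 0)² = 20/1001, sgn +1
Racah Σ t=1..3: t=1:−1/8640 t=2:+1/480 t=3:−1/576 = 1/4320
⇒ 3j(5 3 4; -2 0 2)² = 1/2145, sgn +1
4πI² = N·(3j₀)²·(3jₘ)² = 12/1859
I = +1·√(0.00645508/4π) = 0.02266449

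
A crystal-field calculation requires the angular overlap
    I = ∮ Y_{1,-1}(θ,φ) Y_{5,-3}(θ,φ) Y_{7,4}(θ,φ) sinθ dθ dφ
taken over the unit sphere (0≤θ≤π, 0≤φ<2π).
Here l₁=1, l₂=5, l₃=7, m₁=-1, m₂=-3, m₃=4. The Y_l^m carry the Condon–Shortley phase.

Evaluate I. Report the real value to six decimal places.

0.000000

triangle: need 4≤l₃≤6, have 7; I=0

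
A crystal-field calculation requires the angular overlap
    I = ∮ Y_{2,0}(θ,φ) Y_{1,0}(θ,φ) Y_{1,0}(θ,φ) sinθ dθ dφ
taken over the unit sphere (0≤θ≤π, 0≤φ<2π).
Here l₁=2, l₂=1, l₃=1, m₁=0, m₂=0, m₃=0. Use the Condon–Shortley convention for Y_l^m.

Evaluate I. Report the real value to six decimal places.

m-sum 0 ✓  L=4 even ✓  1≤1≤3 ✓
Π(2lᵢ+1) = 5×3×3 = 45
triangle coeff Δ(2,1,1) = 1/30
Σ_t [1,1]: t=1:−1/1 = -1/1
(3j)²=2/15 [(2 1 1; 0 0 0)], sign=+1
(m-triple is (0,0,0) — same symbol as above.)
⇒ 4πI² = 4/5
I = (+1)√(4/5/(4π)) = 0.25231325

0.252313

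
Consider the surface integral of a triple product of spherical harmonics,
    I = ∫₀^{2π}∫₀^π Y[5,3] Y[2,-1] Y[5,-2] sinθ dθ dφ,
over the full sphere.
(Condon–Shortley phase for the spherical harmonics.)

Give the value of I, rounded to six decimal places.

Checks pass: Σm=0; 12 even; l₃=5∈[3,7].
(2·5+1)(2·2+1)(2·5+1) = 605
Δ: 2! 8! 2! / 13! → 1/38610
sum: t=0:+1/2880 t=1:−1/576 t=2:+1/2880 = -1/960
3j²(5 2 5; 0 0 0) = Δ·Π!·Σ² = 10/429  (sign +1)
sum: t=0:+1/2880 t=1:−1/10080 = 1/4032
3j²(5 2 5; 3 -1 -2) = Δ·Π!·Σ² = 10/429  (sign -1)
combine: 4πI² = 605·10/429·10/429 = 500/1521
take √, sign -1: I = -0.16173926

-0.161739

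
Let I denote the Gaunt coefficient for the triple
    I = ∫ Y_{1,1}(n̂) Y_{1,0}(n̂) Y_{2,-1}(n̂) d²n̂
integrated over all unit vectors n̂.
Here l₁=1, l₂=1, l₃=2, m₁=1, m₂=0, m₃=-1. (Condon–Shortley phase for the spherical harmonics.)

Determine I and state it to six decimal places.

-0.218510

Checks pass: Σm=0; 4 even; l₃=2∈[0,2].
(2·1+1)(2·1+1)(2·2+1) = 45
Δ: 0! 2! 2! / 5! → 1/30
sum: t=0:+1/1 = 1/1
3j²(1 1 2; 0 0 0) = Δ·Π!·Σ² = 2/15  (sign +1)
sum: t=0:+1/2 = 1/2
3j²(1 1 2; 1 0 -1) = Δ·Π!·Σ² = 1/10  (sign -1)
combine: 4πI² = 45·2/15·1/10 = 3/5
take √, sign -1: I = -0.21850969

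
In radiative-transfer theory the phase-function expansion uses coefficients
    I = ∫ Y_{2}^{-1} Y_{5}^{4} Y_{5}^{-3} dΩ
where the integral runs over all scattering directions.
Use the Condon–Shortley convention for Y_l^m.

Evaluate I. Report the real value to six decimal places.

0.196098

Checks pass: Σm=0; 12 even; l₃=5∈[3,7].
(2·2+1)(2·5+1)(2·5+1) = 605
Δ: 2! 2! 8! / 13! → 1/38610
sum: t=0:+1/2880 t=1:−1/576 t=2:+1/2880 = -1/960
3j²(2 5 5; 0 0 0) = Δ·Π!·Σ² = 10/429  (sign +1)
sum: t=1:−1/80640 t=2:+1/10080 = 1/11520
3j²(2 5 5; -1 4 -3) = Δ·Π!·Σ² = 49/1430  (sign +1)
combine: 4πI² = 605·10/429·49/1430 = 245/507
take √, sign +1: I = 0.19609844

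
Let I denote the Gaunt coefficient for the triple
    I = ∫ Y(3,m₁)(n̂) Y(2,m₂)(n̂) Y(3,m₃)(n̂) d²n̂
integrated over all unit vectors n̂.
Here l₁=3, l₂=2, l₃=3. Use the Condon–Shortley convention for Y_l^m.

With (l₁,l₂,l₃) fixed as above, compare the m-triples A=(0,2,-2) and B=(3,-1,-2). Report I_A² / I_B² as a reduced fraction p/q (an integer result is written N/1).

4/5

Shared (l₁,l₂,l₃)=(3,2,3): N and (l;000)² cancel in I_A²/I_B².
A: Δ = 2!·4!·2!/9! = 1/3780; Racah Σ t=2..2: t=2:+1/24 = 1/24; ⇒ 3j(3 2 3; 0 2 -2)² = 1/21, sgn -1
B: Δ = 2!·4!·2!/9! = 1/3780; Racah Σ t=0..0: t=0:+1/48 = 1/48; ⇒ 3j(3 2 3; 3 -1 -2)² = 5/84, sgn -1
I_A²/I_B² = (1/21)/(5/84) = 4/5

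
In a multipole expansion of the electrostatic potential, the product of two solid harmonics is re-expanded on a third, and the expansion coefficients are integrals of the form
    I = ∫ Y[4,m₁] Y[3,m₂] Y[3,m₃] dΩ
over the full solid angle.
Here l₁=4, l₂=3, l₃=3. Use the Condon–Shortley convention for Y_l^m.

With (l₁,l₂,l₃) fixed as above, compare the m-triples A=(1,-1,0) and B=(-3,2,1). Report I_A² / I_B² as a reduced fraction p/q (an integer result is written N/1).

l's match ⇒ only the (l;m) 3-j factors differ between A and B.
A: triangle coeff Δ(4,3,3) = 1/34650; Σ_t [0,2]: t=0:+1/288 t=1:−1/24 t=2:+1/48 = -5/288; (3j)²=5/462 [(4 3 3; 1 -1 0)], sign=+1
B: triangle coeff Δ(4,3,3) = 1/34650; Σ_t [3,4]: t=3:−1/288 t=4:+1/144 = 1/288; (3j)²=1/99 [(4 3 3; -3 2 1)], sign=+1
I_A²/I_B² = (5/462)/(1/99) = 15/14

15/14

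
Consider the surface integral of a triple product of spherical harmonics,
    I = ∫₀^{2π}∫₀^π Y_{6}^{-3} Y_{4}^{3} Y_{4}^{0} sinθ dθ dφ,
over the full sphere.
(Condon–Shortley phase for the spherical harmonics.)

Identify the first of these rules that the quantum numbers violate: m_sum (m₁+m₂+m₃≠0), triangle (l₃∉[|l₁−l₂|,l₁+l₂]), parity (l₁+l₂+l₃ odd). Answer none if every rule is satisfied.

Σmᵢ = 0  ✓
l₃∈[|l₁−l₂|,l₁+l₂]=[2,10], have l₃=4  ✓
Σlᵢ = 14 ⇒ even  ✓

none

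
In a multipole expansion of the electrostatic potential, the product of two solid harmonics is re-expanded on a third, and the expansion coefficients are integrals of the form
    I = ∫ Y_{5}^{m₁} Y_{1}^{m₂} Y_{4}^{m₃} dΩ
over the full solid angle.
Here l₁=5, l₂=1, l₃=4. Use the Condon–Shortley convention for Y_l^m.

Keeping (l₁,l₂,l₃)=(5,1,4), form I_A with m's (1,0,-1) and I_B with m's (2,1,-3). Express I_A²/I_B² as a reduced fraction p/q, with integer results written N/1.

Same 5,1,4: normalisation and zero-m 3j drop out of the ratio.
A: Δ: 2! 8! 0! / 11! → 1/495; sum: t=1:−1/720 = -1/720; 3j²(5 1 4; 1 0 -1) = Δ·Π!·Σ² = 8/165  (sign +1)
B: Δ: 2! 8! 0! / 11! → 1/495; sum: t=2:+1/10080 = 1/10080; 3j²(5 1 4; 2 1 -3) = Δ·Π!·Σ² = 1/165  (sign -1)
I_A²/I_B² = (8/165)/(1/165) = 8/1

8/1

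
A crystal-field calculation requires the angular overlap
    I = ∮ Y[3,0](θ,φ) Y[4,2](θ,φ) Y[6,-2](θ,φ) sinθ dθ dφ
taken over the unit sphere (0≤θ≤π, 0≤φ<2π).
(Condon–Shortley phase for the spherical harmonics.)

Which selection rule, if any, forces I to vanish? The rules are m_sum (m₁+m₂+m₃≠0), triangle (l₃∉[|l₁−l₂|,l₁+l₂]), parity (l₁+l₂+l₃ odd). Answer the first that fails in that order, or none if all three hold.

azimuthal sum: 0 + 2 − 2 = 0  ✓
1 ≤ 6 ≤ 7 (triangle on l)  ✓
L = 3 + 4 + 6 = 13 (odd)  ✗

parity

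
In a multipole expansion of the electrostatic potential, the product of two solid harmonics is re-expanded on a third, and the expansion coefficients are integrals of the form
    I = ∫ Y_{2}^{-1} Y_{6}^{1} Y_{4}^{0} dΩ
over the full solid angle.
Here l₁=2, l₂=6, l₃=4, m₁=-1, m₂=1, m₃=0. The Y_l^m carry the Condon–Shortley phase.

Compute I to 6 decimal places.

-0.210395

Checks pass: Σm=0; 12 even; l₃=4∈[4,8].
(2·2+1)(2·6+1)(2·4+1) = 585
Δ: 4! 0! 8! / 13! → 1/6435
sum: t=2:+1/2304 = 1/2304
3j²(2 6 4; 0 0 0) = Δ·Π!·Σ² = 5/143  (sign +1)
sum: t=3:−1/3456 = -1/3456
3j²(2 6 4; -1 1 0) = Δ·Π!·Σ² = 35/1287  (sign -1)
combine: 4πI² = 585·5/143·35/1287 = 875/1573
take √, sign -1: I = -0.21039467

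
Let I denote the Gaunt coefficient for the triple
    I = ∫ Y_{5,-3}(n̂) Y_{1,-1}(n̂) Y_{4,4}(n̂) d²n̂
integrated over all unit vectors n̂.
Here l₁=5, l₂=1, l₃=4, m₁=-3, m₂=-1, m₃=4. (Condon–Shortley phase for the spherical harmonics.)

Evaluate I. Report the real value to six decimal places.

Checks pass: Σm=0; 10 even; l₃=4∈[4,6].
(2·5+1)(2·1+1)(2·4+1) = 297
Δ: 2! 8! 0! / 11! → 1/495
sum: t=1:−1/576 = -1/576
3j²(5 1 4; 0 0 0) = Δ·Π!·Σ² = 5/99  (sign -1)
sum: t=0:+1/80640 = 1/80640
3j²(5 1 4; -3 -1 4) = Δ·Π!·Σ² = 1/495  (sign +1)
combine: 4πI² = 297·5/99·1/495 = 1/33
take √, sign -1: I = -0.04910640

-0.049106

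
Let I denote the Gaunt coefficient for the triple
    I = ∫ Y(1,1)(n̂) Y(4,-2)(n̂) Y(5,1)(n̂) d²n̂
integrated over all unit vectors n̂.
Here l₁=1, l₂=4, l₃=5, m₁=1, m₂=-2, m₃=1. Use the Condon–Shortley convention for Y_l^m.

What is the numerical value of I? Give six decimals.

m-sum 0 ✓  L=10 even ✓  3≤5≤5 ✓
Π(2lᵢ+1) = 3×9×11 = 297
triangle coeff Δ(1,4,5) = 1/495
Σ_t [0,0]: t=0:+1/576 = 1/576
(3j)²=5/99 [(1 4 5; 0 0 0)], sign=-1
Σ_t [0,0]: t=0:+1/2880 = 1/2880
(3j)²=2/165 [(1 4 5; 1 -2 1)], sign=+1
⇒ 4πI² = 2/11
I = (-1)√(2/11/(4π)) = -0.12028562

-0.120286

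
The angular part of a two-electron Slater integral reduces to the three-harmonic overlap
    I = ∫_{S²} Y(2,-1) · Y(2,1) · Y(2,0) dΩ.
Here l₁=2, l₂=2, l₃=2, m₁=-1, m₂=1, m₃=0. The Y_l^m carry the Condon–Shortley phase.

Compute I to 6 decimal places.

-0.090112

m-sum 0 ✓  L=6 even ✓  0≤2≤4 ✓
Π(2lᵢ+1) = 5×5×5 = 125
triangle coeff Δ(2,2,2) = 1/630
Σ_t [0,2]: t=0:+1/8 t=1:−1/1 t=2:+1/8 = -3/4
(3j)²=2/35 [(2 2 2; 0 0 0)], sign=-1
Σ_t [1,2]: t=1:−1/4 t=2:+1/2 = 1/4
(3j)²=1/70 [(2 2 2; -1 1 0)], sign=+1
⇒ 4πI² = 5/49
I = (-1)√(5/49/(4π)) = -0.09011188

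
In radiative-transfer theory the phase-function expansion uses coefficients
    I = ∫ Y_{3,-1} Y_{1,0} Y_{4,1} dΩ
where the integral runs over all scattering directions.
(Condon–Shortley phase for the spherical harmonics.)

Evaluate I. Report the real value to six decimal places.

-0.238414

m-sum 0 ✓  L=8 even ✓  2≤4≤4 ✓
Π(2lᵢ+1) = 7×3×9 = 189
triangle coeff Δ(3,1,4) = 1/252
Σ_t [0,0]: t=0:+1/36 = 1/36
(3j)²=4/63 [(3 1 4; 0 0 0)], sign=+1
Σ_t [0,0]: t=0:+1/48 = 1/48
(3j)²=5/84 [(3 1 4; -1 0 1)], sign=-1
⇒ 4πI² = 5/7
I = (-1)√(5/7/(4π)) = -0.23841361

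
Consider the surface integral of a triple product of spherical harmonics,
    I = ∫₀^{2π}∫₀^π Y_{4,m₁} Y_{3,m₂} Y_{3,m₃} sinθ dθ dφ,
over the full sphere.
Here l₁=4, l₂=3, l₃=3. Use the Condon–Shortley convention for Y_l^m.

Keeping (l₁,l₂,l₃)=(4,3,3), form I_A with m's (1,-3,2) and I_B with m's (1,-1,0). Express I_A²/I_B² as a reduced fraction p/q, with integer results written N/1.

2/1

Same 4,3,3: normalisation and zero-m 3j drop out of the ratio.
A: Δ: 4! 4! 2! / 11! → 1/34650; sum: t=0:+1/288 = 1/288; 3j²(4 3 3; 1 -3 2) = Δ·Π!·Σ² = 5/231  (sign -1)
B: Δ: 4! 4! 2! / 11! → 1/34650; sum: t=0:+1/288 t=1:−1/24 t=2:+1/48 = -5/288; 3j²(4 3 3; 1 -1 0) = Δ·Π!·Σ² = 5/462  (sign +1)
I_A²/I_B² = (5/231)/(5/462) = 2/1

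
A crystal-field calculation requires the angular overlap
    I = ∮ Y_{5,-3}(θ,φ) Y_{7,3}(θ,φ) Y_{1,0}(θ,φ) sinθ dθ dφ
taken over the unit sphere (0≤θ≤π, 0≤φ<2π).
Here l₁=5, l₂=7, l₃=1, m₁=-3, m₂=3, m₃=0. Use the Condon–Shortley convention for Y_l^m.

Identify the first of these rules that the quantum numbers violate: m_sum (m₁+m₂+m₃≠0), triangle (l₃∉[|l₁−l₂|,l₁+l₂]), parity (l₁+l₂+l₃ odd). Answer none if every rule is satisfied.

m₁+m₂+m₃ = -3 + 3 + 0 = 0  ✓
triangle: |5−7|=2 ≤ l₃=1 ≤ 5+7=12  ✗
parity: l₁+l₂+l₃ = 13 is odd

triangle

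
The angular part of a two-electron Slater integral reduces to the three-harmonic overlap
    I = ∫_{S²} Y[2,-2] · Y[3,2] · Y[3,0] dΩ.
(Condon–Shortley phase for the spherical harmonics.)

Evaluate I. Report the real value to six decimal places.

-0.188063

m-sum 0 ✓  L=8 even ✓  1≤3≤5 ✓
Π(2lᵢ+1) = 5×7×7 = 245
triangle coeff Δ(2,3,3) = 1/3780
Σ_t [0,2]: t=0:+1/24 t=1:−1/4 t=2:+1/24 = -1/6
(3j)²=4/105 [(2 3 3; 0 0 0)], sign=+1
Σ_t [2,2]: t=2:+1/24 = 1/24
(3j)²=1/21 [(2 3 3; -2 2 0)], sign=-1
⇒ 4πI² = 4/9
I = (-1)√(4/9/(4π)) = -0.18806319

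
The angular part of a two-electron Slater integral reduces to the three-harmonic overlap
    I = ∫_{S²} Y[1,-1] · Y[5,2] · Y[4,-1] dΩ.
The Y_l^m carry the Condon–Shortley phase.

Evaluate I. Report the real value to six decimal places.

0.225034

m-sum 0 ✓  L=10 even ✓  4≤4≤6 ✓
Π(2lᵢ+1) = 3×11×9 = 297
triangle coeff Δ(1,5,4) = 1/495
Σ_t [1,1]: t=1:−1/576 = -1/576
(3j)²=5/99 [(1 5 4; 0 0 0)], sign=-1
Σ_t [2,2]: t=2:+1/1440 = 1/1440
(3j)²=7/165 [(1 5 4; -1 2 -1)], sign=-1
⇒ 4πI² = 7/11
I = (+1)√(7/11/(4π)) = 0.22503380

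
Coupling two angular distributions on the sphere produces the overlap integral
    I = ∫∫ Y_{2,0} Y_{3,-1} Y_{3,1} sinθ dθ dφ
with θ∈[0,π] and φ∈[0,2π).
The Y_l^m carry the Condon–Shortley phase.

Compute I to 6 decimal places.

Rules hold: Σm=0, L=8 even, 1≤3≤5.
N = 5·7·7 = 245
Δ = 2!·2!·4!/9! = 1/3780
Racah Σ t=0..2: t=0:+1/24 t=1:−1/4 t=2:+1/24 = -1/6
⇒ 3j(2 3 3; 0 0 0)² = 4/105, sgn +1
Racah Σ t=0..2: t=0:+1/16 t=1:−1/6 t=2:+1/96 = -3/32
⇒ 3j(2 3 3; 0 -1 1)² = 3/140, sgn -1
4πI² = N·(3j₀)²·(3jₘ)² = 1/5
I = -1·√(0.2/4π) = -0.12615663

-0.126157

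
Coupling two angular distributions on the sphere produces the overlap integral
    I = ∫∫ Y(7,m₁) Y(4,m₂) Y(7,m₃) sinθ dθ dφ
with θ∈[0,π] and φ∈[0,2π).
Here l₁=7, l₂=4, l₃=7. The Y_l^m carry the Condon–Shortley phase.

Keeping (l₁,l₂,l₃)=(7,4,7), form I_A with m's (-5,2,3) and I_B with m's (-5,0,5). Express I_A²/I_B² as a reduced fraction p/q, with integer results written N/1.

33640/68651

Shared (l₁,l₂,l₃)=(7,4,7): N and (l;000)² cancel in I_A²/I_B².
A: Δ = 4!·10!·4!/19! = 1/58198140; Racah Σ t=2..4: t=2:+1/348364800 t=3:−1/13063680 t=4:+1/7741440 = 29/522547200; ⇒ 3j(7 4 7; -5 2 3)² = 1682/264537, sgn +1
B: Δ = 4!·10!·4!/19! = 1/58198140; Racah Σ t=2..4: t=2:+1/58060800 t=3:−1/13063680 t=4:+1/46448640 = -79/2090188800; ⇒ 3j(7 4 7; -5 0 5)² = 68651/5290740, sgn -1
I_A²/I_B² = (1682/264537)/(68651/5290740) = 33640/68651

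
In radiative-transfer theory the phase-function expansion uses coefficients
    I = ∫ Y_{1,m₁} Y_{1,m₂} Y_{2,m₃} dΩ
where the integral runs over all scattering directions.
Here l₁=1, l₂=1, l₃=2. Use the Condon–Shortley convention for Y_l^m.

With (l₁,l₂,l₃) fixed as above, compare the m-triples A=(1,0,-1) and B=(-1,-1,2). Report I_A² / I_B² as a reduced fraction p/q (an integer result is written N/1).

l's match ⇒ only the (l;m) 3-j factors differ between A and B.
A: triangle coeff Δ(1,1,2) = 1/30; Σ_t [0,0]: t=0:+1/2 = 1/2; (3j)²=1/10 [(1 1 2; 1 0 -1)], sign=-1
B: triangle coeff Δ(1,1,2) = 1/30; Σ_t [0,0]: t=0:+1/4 = 1/4; (3j)²=1/5 [(1 1 2; -1 -1 2)], sign=+1
I_A²/I_B² = (1/10)/(1/5) = 1/2

1/2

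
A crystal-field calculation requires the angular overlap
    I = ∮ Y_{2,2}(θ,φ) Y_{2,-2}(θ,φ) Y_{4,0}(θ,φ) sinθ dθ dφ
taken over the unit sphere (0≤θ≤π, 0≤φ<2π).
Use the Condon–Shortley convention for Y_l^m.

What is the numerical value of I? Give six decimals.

0.040299

Checks pass: Σm=0; 8 even; l₃=4∈[0,4].
(2·2+1)(2·2+1)(2·4+1) = 225
Δ: 0! 4! 4! / 9! → 1/630
sum: t=0:+1/16 = 1/16
3j²(2 2 4; 0 0 0) = Δ·Π!·Σ² = 2/35  (sign +1)
sum: t=0:+1/576 = 1/576
3j²(2 2 4; 2 -2 0) = Δ·Π!·Σ² = 1/630  (sign +1)
combine: 4πI² = 225·2/35·1/630 = 1/49
take √, sign +1: I = 0.04029926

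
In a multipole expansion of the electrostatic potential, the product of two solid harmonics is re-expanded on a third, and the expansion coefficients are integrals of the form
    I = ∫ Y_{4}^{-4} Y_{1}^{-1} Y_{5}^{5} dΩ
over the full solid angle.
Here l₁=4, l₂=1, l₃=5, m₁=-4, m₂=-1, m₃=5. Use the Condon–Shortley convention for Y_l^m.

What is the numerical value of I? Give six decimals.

-0.329416

Checks pass: Σm=0; 10 even; l₃=5∈[3,5].
(2·4+1)(2·1+1)(2·5+1) = 297
Δ: 0! 8! 2! / 11! → 1/495
sum: t=0:+1/576 = 1/576
3j²(4 1 5; 0 0 0) = Δ·Π!·Σ² = 5/99  (sign -1)
sum: t=0:+1/80640 = 1/80640
3j²(4 1 5; -4 -1 5) = Δ·Π!·Σ² = 1/11  (sign +1)
combine: 4πI² = 297·5/99·1/11 = 15/11
take √, sign -1: I = -0.32941575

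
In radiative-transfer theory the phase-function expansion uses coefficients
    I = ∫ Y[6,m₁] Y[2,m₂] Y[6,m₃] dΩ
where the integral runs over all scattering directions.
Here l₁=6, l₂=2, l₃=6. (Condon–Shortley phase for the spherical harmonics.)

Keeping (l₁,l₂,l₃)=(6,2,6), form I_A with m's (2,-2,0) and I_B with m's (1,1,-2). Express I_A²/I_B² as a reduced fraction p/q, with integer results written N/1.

14/3

Shared (l₁,l₂,l₃)=(6,2,6): N and (l;000)² cancel in I_A²/I_B².
A: Δ = 2!·10!·2!/15! = 1/90090; Racah Σ t=0..0: t=0:+1/69120 = 1/69120; ⇒ 3j(6 2 6; 2 -2 0)² = 4/143, sgn +1
B: Δ = 2!·10!·2!/15! = 1/90090; Racah Σ t=1..2: t=1:−1/34560 t=2:+1/60480 = -1/80640; ⇒ 3j(6 2 6; 1 1 -2)² = 6/1001, sgn -1
I_A²/I_B² = (4/143)/(6/1001) = 14/3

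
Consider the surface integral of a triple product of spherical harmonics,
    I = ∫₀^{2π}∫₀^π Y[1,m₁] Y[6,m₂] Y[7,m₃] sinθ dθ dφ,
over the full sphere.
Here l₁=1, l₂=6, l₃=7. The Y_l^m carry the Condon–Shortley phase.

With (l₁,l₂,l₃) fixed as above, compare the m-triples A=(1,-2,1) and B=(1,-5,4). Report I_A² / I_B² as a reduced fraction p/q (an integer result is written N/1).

5/1

l's match ⇒ only the (l;m) 3-j factors differ between A and B.
A: triangle coeff Δ(1,6,7) = 1/1365; Σ_t [0,0]: t=0:+1/1935360 = 1/1935360; (3j)²=1/91 [(1 6 7; 1 -2 1)], sign=+1
B: triangle coeff Δ(1,6,7) = 1/1365; Σ_t [0,0]: t=0:+1/79833600 = 1/79833600; (3j)²=1/455 [(1 6 7; 1 -5 4)], sign=-1
I_A²/I_B² = (1/91)/(1/455) = 5/1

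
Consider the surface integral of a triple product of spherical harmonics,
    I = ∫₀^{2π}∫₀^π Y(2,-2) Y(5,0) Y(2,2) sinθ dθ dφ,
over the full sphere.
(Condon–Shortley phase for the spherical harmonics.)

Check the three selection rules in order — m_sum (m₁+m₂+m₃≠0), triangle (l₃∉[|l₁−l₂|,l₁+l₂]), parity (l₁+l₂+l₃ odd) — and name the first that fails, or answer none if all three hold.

triangle

Σmᵢ = 0  ✓
l₃∈[|l₁−l₂|,l₁+l₂]=[3,7], have l₃=2  ✗
Σlᵢ = 9 ⇒ odd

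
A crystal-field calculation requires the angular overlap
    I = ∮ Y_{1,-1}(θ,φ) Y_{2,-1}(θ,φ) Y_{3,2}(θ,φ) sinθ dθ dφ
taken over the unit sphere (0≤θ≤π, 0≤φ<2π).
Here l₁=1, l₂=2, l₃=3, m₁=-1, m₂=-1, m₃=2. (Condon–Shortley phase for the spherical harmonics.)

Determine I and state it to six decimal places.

0.261169

m-sum 0 ✓  L=6 even ✓  1≤3≤3 ✓
Π(2lᵢ+1) = 3×5×7 = 105
triangle coeff Δ(1,2,3) = 1/105
Σ_t [0,0]: t=0:+1/4 = 1/4
(3j)²=3/35 [(1 2 3; 0 0 0)], sign=-1
Σ_t [0,0]: t=0:+1/12 = 1/12
(3j)²=2/21 [(1 2 3; -1 -1 2)], sign=-1
⇒ 4πI² = 6/7
I = (+1)√(6/7/(4π)) = 0.26116903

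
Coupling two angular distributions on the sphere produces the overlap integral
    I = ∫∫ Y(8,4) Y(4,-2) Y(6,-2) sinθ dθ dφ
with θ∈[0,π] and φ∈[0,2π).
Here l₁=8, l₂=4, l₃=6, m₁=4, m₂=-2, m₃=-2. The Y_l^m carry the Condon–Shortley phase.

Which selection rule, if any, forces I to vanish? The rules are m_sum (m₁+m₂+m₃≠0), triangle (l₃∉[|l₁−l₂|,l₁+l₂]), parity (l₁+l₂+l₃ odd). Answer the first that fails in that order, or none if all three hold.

none

m₁+m₂+m₃ = 4 − 2 − 2 = 0  ✓
triangle: |8−4|=4 ≤ l₃=6 ≤ 8+4=12  ✓
parity: l₁+l₂+l₃ = 18 is even  ✓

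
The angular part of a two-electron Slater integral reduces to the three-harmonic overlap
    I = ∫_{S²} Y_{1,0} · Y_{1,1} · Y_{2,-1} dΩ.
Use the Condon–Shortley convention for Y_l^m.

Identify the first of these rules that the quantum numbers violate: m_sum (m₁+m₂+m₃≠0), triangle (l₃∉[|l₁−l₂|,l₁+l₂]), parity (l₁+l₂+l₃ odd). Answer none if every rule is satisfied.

m₁+m₂+m₃ = 0 + 1 − 1 = 0  ✓
triangle: |1−1|=0 ≤ l₃=2 ≤ 1+1=2  ✓
parity: l₁+l₂+l₃ = 4 is even  ✓

none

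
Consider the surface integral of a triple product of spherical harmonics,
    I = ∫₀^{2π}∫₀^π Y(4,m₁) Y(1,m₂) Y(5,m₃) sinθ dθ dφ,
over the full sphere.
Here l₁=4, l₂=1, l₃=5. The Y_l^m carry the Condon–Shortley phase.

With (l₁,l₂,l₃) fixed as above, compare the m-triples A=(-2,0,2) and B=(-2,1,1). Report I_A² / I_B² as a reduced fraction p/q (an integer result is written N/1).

Same 4,1,5: normalisation and zero-m 3j drop out of the ratio.
A: Δ: 0! 8! 2! / 11! → 1/495; sum: t=0:+1/1440 = 1/1440; 3j²(4 1 5; -2 0 2) = Δ·Π!·Σ² = 7/165  (sign -1)
B: Δ: 0! 8! 2! / 11! → 1/495; sum: t=0:+1/2880 = 1/2880; 3j²(4 1 5; -2 1 1) = Δ·Π!·Σ² = 2/165  (sign +1)
I_A²/I_B² = (7/165)/(2/165) = 7/2

7/2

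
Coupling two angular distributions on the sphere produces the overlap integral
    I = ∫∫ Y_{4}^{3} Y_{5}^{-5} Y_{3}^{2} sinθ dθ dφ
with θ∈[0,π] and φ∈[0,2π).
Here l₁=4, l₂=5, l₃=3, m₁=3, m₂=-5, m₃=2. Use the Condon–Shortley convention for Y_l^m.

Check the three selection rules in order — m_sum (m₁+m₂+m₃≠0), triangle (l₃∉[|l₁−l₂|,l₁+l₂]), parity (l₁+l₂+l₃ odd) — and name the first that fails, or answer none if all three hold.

Σmᵢ = 0  ✓
l₃∈[|l₁−l₂|,l₁+l₂]=[1,9], have l₃=3  ✓
Σlᵢ = 12 ⇒ even  ✓

none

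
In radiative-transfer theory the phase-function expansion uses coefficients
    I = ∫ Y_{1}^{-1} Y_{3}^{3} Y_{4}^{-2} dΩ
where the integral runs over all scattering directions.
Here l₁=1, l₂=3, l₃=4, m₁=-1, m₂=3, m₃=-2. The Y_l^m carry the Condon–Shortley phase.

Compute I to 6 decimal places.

m-sum 0 ✓  L=8 even ✓  2≤4≤4 ✓
Π(2lᵢ+1) = 3×7×9 = 189
triangle coeff Δ(1,3,4) = 1/252
Σ_t [0,0]: t=0:+1/36 = 1/36
(3j)²=4/63 [(1 3 4; 0 0 0)], sign=+1
Σ_t [0,0]: t=0:+1/1440 = 1/1440
(3j)²=1/252 [(1 3 4; -1 3 -2)], sign=+1
⇒ 4πI² = 1/21
I = (+1)√(1/21/(4π)) = 0.06155813

0.061558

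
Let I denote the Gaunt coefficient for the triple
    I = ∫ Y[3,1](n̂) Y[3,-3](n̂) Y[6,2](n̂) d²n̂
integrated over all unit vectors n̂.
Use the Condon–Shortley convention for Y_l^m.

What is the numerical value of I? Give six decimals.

0.062728

m-sum 0 ✓  L=12 even ✓  0≤6≤6 ✓
Π(2lᵢ+1) = 7×7×13 = 637
triangle coeff Δ(3,3,6) = 1/12012
Σ_t [0,0]: t=0:+1/1296 = 1/1296
(3j)²=100/3003 [(3 3 6; 0 0 0)], sign=+1
Σ_t [0,0]: t=0:+1/34560 = 1/34560
(3j)²=1/429 [(3 3 6; 1 -3 2)], sign=+1
⇒ 4πI² = 700/14157
I = (+1)√(700/14157/(4π)) = 0.06272757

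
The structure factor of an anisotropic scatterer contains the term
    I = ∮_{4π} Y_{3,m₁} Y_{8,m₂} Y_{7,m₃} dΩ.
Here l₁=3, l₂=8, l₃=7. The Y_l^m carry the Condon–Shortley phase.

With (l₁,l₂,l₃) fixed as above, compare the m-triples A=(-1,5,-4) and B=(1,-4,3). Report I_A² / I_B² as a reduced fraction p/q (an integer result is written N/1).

Shared (l₁,l₂,l₃)=(3,8,7): N and (l;000)² cancel in I_A²/I_B².
A: Δ = 4!·2!·12!/19! = 1/5290740; Racah Σ t=2..4: t=2:+1/319334400 t=3:−1/43545600 t=4:+1/104509440 = -59/5748019200; ⇒ 3j(3 8 7; -1 5 -4)² = 3481/406980, sgn +1
B: Δ = 4!·2!·12!/19! = 1/5290740; Racah Σ t=0..2: t=0:+1/46448640 t=1:−1/13063680 t=2:+1/58060800 = -79/2090188800; ⇒ 3j(3 8 7; 1 -4 3)² = 68651/5290740, sgn -1
I_A²/I_B² = (3481/406980)/(68651/5290740) = 45253/68651

45253/68651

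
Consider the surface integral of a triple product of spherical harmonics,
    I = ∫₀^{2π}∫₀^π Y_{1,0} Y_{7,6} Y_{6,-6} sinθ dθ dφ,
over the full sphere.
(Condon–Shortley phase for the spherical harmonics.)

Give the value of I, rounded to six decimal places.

Checks pass: Σm=0; 14 even; l₃=6∈[6,8].
(2·1+1)(2·7+1)(2·6+1) = 585
Δ: 2! 0! 12! / 15! → 1/1365
sum: t=1:−1/518400 = -1/518400
3j²(1 7 6; 0 0 0) = Δ·Π!·Σ² = 7/195  (sign -1)
sum: t=1:−1/479001600 = -1/479001600
3j²(1 7 6; 0 6 -6) = Δ·Π!·Σ² = 1/105  (sign -1)
combine: 4πI² = 585·7/195·1/105 = 1/5
take √, sign +1: I = 0.12615663

0.126157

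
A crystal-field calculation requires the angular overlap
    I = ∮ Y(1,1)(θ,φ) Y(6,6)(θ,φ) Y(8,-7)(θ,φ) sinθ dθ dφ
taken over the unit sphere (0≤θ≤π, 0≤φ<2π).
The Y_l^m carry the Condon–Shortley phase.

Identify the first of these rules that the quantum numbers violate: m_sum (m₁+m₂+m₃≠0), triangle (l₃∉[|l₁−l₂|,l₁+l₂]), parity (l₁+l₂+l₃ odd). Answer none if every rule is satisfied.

triangle

azimuthal sum: 1 + 6 − 7 = 0  ✓
5 ≤ 8 ≤ 7 (triangle on l)  ✗
L = 1 + 6 + 8 = 15 (odd)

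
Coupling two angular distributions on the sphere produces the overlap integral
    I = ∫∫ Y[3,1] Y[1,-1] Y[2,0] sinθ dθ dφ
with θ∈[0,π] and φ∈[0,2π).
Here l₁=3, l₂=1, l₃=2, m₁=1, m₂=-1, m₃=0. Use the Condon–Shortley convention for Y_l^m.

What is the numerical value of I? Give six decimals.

Checks pass: Σm=0; 6 even; l₃=2∈[2,4].
(2·3+1)(2·1+1)(2·2+1) = 105
Δ: 2! 4! 0! / 7! → 1/105
sum: t=1:−1/4 = -1/4
3j²(3 1 2; 0 0 0) = Δ·Π!·Σ² = 3/35  (sign -1)
sum: t=0:+1/8 = 1/8
3j²(3 1 2; 1 -1 0) = Δ·Π!·Σ² = 2/35  (sign +1)
combine: 4πI² = 105·3/35·2/35 = 18/35
take √, sign -1: I = -0.20230066

-0.202301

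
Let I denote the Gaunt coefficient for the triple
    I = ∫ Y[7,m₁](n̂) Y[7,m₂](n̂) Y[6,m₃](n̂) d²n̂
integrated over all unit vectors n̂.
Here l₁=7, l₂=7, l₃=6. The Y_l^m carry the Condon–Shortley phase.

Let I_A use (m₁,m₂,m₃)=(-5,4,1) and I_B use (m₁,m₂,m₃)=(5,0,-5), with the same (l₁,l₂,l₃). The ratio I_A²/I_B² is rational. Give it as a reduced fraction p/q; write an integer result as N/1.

l's match ⇒ only the (l;m) 3-j factors differ between A and B.
A: triangle coeff Δ(7,7,6) = 1/2444321880; Σ_t [6,8]: t=6:+1/124416000 t=7:−1/29030400 t=8:+1/69672960 = -1/82944000; (3j)²=693/83980 [(7 7 6; -5 4 1)], sign=+1
B: triangle coeff Δ(7,7,6) = 1/2444321880; Σ_t [1,2]: t=1:−1/435456000 t=2:+1/124416000 = 1/174182400; (3j)²=55/4199 [(7 7 6; 5 0 -5)], sign=-1
I_A²/I_B² = (693/83980)/(55/4199) = 63/100

63/100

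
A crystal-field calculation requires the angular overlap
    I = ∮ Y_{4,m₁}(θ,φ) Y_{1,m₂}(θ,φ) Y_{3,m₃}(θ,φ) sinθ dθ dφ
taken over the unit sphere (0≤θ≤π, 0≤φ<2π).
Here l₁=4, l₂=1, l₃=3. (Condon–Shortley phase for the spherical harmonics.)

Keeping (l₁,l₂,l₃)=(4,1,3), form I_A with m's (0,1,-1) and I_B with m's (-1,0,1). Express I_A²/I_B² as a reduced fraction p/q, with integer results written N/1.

Same 4,1,3: normalisation and zero-m 3j drop out of the ratio.
A: Δ: 2! 6! 0! / 9! → 1/252; sum: t=2:+1/96 = 1/96; 3j²(4 1 3; 0 1 -1) = Δ·Π!·Σ² = 1/42  (sign +1)
B: Δ: 2! 6! 0! / 9! → 1/252; sum: t=1:−1/48 = -1/48; 3j²(4 1 3; -1 0 1) = Δ·Π!·Σ² = 5/84  (sign -1)
I_A²/I_B² = (1/42)/(5/84) = 2/5

2/5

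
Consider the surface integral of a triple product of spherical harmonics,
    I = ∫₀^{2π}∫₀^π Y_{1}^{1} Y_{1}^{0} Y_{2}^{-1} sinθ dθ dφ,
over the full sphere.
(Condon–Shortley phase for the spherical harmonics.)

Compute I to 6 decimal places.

Rules hold: Σm=0, L=4 even, 0≤2≤2.
N = 3·3·5 = 45
Δ = 0!·2!·2!/5! = 1/30
Racah Σ t=0..0: t=0:+1/1 = 1/1
⇒ 3j(1 1 2; 0 0 0)² = 2/15, sgn +1
Racah Σ t=0..0: t=0:+1/2 = 1/2
⇒ 3j(1 1 2; 1 0 -1)² = 1/10, sgn -1
4πI² = N·(3j₀)²·(3jₘ)² = 3/5
I = -1·√(0.6/4π) = -0.21850969

-0.218510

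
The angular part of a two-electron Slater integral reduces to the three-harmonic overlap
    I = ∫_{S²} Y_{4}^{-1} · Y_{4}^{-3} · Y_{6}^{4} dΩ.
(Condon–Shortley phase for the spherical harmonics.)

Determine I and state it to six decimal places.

-0.030176

Rules hold: Σm=0, L=14 even, 0≤6≤8.
N = 9·9·13 = 1053
Δ = 2!·6!·6!/15! = 1/1261260
Racah Σ t=0..2: t=0:+1/4608 t=1:−1/1296 t=2:+1/4608 = -7/20736
⇒ 3j(4 4 6; 0 0 0)² = 20/1287, sgn -1
Racah Σ t=0..1: t=0:+1/28800 t=1:−1/34560 = 1/172800
⇒ 3j(4 4 6; -1 -3 4)² = 1/1430, sgn +1
4πI² = N·(3j₀)²·(3jₘ)² = 18/1573
I = -1·√(0.0114431/4π) = -0.03017637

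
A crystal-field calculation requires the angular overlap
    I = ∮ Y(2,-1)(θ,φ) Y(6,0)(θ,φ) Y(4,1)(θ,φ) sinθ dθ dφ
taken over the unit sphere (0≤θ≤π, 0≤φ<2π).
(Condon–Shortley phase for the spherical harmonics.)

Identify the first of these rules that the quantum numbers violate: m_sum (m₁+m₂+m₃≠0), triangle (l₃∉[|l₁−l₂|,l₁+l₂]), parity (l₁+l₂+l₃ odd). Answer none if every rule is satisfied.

none

azimuthal sum: -1 + 0 + 1 = 0  ✓
4 ≤ 4 ≤ 8 (triangle on l)  ✓
L = 2 + 6 + 4 = 12 (even)  ✓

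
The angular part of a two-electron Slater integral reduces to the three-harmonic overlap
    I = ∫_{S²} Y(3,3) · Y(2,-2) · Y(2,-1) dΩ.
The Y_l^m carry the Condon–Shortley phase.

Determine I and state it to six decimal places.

0.000000

L=7 odd ⇒ parity kills the (l;000) factor ⇒ I = 0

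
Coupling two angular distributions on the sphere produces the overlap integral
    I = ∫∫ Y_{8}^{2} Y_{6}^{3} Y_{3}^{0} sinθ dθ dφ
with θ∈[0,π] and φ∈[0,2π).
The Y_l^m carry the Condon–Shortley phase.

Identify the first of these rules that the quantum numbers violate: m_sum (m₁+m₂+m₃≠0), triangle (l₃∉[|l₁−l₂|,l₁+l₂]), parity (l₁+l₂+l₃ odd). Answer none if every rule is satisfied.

m_sum

m₁+m₂+m₃ = 2 + 3 + 0 = 5  ✗
triangle: |8−6|=2 ≤ l₃=3 ≤ 8+6=14
parity: l₁+l₂+l₃ = 17 is odd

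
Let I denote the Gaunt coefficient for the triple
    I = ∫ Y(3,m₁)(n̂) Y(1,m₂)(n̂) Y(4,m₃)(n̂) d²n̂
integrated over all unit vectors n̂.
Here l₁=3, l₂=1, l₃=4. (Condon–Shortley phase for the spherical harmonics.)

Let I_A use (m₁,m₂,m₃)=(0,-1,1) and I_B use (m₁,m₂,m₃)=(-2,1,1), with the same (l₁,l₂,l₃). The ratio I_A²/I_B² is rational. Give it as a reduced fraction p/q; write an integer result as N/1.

10/3

Same 3,1,4: normalisation and zero-m 3j drop out of the ratio.
A: Δ: 0! 6! 2! / 9! → 1/252; sum: t=0:+1/72 = 1/72; 3j²(3 1 4; 0 -1 1) = Δ·Π!·Σ² = 5/126  (sign -1)
B: Δ: 0! 6! 2! / 9! → 1/252; sum: t=0:+1/240 = 1/240; 3j²(3 1 4; -2 1 1) = Δ·Π!·Σ² = 1/84  (sign -1)
I_A²/I_B² = (5/126)/(1/84) = 10/3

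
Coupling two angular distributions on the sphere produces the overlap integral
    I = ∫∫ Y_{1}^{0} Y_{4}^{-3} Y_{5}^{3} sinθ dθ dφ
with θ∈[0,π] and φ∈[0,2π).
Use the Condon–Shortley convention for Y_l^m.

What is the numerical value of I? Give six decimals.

-0.196426

m-sum 0 ✓  L=10 even ✓  3≤5≤5 ✓
Π(2lᵢ+1) = 3×9×11 = 297
triangle coeff Δ(1,4,5) = 1/495
Σ_t [0,0]: t=0:+1/576 = 1/576
(3j)²=5/99 [(1 4 5; 0 0 0)], sign=-1
Σ_t [0,0]: t=0:+1/5040 = 1/5040
(3j)²=16/495 [(1 4 5; 0 -3 3)], sign=+1
⇒ 4πI² = 16/33
I = (-1)√(16/33/(4π)) = -0.19642560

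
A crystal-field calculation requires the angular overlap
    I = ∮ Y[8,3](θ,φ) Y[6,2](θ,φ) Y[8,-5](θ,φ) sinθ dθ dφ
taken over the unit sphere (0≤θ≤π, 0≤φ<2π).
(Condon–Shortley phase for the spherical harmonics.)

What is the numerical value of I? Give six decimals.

-0.119553

m-sum 0 ✓  L=22 even ✓  2≤8≤14 ✓
Π(2lᵢ+1) = 17×13×17 = 3757
triangle coeff Δ(8,6,8) = 1/13742520792
Σ_t [0,6]: t=0:+1/41803776000 t=1:−1/435456000 t=2:+1/39813120 t=3:−1/18662400 t=4:+1/39813120 t=5:−1/435456000 t=6:+1/41803776000 = -11/1393459200
(3j)²=600/96577 [(8 6 8; 0 0 0)], sign=-1
Σ_t [2,5]: t=2:+1/1045094400 t=3:−1/348364800 t=4:+1/836075520 t=5:−1/15676416000 = -7/8957952000
(3j)²=343/44574 [(8 6 8; 3 2 -5)], sign=+1
⇒ 4πI² = 34300/190969
I = (-1)√(34300/190969/(4π)) = -0.11955306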